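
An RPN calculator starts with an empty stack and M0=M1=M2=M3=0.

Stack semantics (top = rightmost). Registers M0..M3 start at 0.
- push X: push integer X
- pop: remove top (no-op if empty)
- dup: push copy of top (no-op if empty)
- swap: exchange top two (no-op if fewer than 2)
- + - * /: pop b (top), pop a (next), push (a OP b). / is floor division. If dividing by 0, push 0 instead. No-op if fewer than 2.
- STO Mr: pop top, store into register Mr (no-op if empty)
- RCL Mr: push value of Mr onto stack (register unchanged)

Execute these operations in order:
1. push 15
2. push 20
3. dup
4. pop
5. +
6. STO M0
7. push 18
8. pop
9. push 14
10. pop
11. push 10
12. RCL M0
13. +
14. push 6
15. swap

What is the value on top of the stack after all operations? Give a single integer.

After op 1 (push 15): stack=[15] mem=[0,0,0,0]
After op 2 (push 20): stack=[15,20] mem=[0,0,0,0]
After op 3 (dup): stack=[15,20,20] mem=[0,0,0,0]
After op 4 (pop): stack=[15,20] mem=[0,0,0,0]
After op 5 (+): stack=[35] mem=[0,0,0,0]
After op 6 (STO M0): stack=[empty] mem=[35,0,0,0]
After op 7 (push 18): stack=[18] mem=[35,0,0,0]
After op 8 (pop): stack=[empty] mem=[35,0,0,0]
After op 9 (push 14): stack=[14] mem=[35,0,0,0]
After op 10 (pop): stack=[empty] mem=[35,0,0,0]
After op 11 (push 10): stack=[10] mem=[35,0,0,0]
After op 12 (RCL M0): stack=[10,35] mem=[35,0,0,0]
After op 13 (+): stack=[45] mem=[35,0,0,0]
After op 14 (push 6): stack=[45,6] mem=[35,0,0,0]
After op 15 (swap): stack=[6,45] mem=[35,0,0,0]

Answer: 45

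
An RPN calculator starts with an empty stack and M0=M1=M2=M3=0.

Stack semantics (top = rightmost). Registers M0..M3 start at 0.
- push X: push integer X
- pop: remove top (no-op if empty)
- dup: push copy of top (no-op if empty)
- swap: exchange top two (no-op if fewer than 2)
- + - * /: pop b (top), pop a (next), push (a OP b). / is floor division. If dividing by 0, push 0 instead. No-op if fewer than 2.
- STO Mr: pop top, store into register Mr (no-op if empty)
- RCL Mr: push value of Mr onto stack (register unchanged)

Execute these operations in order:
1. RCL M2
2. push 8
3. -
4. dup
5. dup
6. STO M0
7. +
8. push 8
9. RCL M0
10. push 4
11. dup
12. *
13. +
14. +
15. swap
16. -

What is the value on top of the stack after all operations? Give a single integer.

After op 1 (RCL M2): stack=[0] mem=[0,0,0,0]
After op 2 (push 8): stack=[0,8] mem=[0,0,0,0]
After op 3 (-): stack=[-8] mem=[0,0,0,0]
After op 4 (dup): stack=[-8,-8] mem=[0,0,0,0]
After op 5 (dup): stack=[-8,-8,-8] mem=[0,0,0,0]
After op 6 (STO M0): stack=[-8,-8] mem=[-8,0,0,0]
After op 7 (+): stack=[-16] mem=[-8,0,0,0]
After op 8 (push 8): stack=[-16,8] mem=[-8,0,0,0]
After op 9 (RCL M0): stack=[-16,8,-8] mem=[-8,0,0,0]
After op 10 (push 4): stack=[-16,8,-8,4] mem=[-8,0,0,0]
After op 11 (dup): stack=[-16,8,-8,4,4] mem=[-8,0,0,0]
After op 12 (*): stack=[-16,8,-8,16] mem=[-8,0,0,0]
After op 13 (+): stack=[-16,8,8] mem=[-8,0,0,0]
After op 14 (+): stack=[-16,16] mem=[-8,0,0,0]
After op 15 (swap): stack=[16,-16] mem=[-8,0,0,0]
After op 16 (-): stack=[32] mem=[-8,0,0,0]

Answer: 32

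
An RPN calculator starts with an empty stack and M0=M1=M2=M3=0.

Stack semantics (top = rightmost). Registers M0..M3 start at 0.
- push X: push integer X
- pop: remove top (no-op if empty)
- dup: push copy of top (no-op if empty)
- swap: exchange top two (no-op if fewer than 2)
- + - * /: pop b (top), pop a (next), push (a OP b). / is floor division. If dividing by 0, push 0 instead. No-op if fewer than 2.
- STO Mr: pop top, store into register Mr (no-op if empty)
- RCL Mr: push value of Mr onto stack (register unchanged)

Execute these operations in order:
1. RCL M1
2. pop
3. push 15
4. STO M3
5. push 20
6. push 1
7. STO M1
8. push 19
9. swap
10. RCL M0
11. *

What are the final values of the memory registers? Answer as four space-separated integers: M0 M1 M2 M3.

Answer: 0 1 0 15

Derivation:
After op 1 (RCL M1): stack=[0] mem=[0,0,0,0]
After op 2 (pop): stack=[empty] mem=[0,0,0,0]
After op 3 (push 15): stack=[15] mem=[0,0,0,0]
After op 4 (STO M3): stack=[empty] mem=[0,0,0,15]
After op 5 (push 20): stack=[20] mem=[0,0,0,15]
After op 6 (push 1): stack=[20,1] mem=[0,0,0,15]
After op 7 (STO M1): stack=[20] mem=[0,1,0,15]
After op 8 (push 19): stack=[20,19] mem=[0,1,0,15]
After op 9 (swap): stack=[19,20] mem=[0,1,0,15]
After op 10 (RCL M0): stack=[19,20,0] mem=[0,1,0,15]
After op 11 (*): stack=[19,0] mem=[0,1,0,15]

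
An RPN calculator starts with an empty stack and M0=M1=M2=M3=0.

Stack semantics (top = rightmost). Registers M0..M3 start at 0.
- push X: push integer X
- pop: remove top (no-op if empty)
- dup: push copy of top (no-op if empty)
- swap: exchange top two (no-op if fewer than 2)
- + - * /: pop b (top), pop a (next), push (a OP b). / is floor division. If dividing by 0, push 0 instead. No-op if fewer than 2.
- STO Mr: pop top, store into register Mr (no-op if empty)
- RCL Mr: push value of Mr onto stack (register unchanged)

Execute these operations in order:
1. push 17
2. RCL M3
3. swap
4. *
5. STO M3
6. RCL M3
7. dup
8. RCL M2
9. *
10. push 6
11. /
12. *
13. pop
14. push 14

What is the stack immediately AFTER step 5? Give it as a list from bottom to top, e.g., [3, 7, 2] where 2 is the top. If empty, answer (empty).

After op 1 (push 17): stack=[17] mem=[0,0,0,0]
After op 2 (RCL M3): stack=[17,0] mem=[0,0,0,0]
After op 3 (swap): stack=[0,17] mem=[0,0,0,0]
After op 4 (*): stack=[0] mem=[0,0,0,0]
After op 5 (STO M3): stack=[empty] mem=[0,0,0,0]

(empty)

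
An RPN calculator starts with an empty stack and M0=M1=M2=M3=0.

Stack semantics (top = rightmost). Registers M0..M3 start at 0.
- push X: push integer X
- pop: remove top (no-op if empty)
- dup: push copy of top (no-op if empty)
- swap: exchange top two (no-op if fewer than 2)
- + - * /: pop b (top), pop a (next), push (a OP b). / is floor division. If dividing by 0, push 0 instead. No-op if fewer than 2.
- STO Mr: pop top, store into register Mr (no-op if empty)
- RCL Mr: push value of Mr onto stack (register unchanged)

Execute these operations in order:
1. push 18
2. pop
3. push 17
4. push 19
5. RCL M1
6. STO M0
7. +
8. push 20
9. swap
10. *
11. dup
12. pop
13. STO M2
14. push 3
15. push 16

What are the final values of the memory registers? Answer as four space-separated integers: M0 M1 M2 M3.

Answer: 0 0 720 0

Derivation:
After op 1 (push 18): stack=[18] mem=[0,0,0,0]
After op 2 (pop): stack=[empty] mem=[0,0,0,0]
After op 3 (push 17): stack=[17] mem=[0,0,0,0]
After op 4 (push 19): stack=[17,19] mem=[0,0,0,0]
After op 5 (RCL M1): stack=[17,19,0] mem=[0,0,0,0]
After op 6 (STO M0): stack=[17,19] mem=[0,0,0,0]
After op 7 (+): stack=[36] mem=[0,0,0,0]
After op 8 (push 20): stack=[36,20] mem=[0,0,0,0]
After op 9 (swap): stack=[20,36] mem=[0,0,0,0]
After op 10 (*): stack=[720] mem=[0,0,0,0]
After op 11 (dup): stack=[720,720] mem=[0,0,0,0]
After op 12 (pop): stack=[720] mem=[0,0,0,0]
After op 13 (STO M2): stack=[empty] mem=[0,0,720,0]
After op 14 (push 3): stack=[3] mem=[0,0,720,0]
After op 15 (push 16): stack=[3,16] mem=[0,0,720,0]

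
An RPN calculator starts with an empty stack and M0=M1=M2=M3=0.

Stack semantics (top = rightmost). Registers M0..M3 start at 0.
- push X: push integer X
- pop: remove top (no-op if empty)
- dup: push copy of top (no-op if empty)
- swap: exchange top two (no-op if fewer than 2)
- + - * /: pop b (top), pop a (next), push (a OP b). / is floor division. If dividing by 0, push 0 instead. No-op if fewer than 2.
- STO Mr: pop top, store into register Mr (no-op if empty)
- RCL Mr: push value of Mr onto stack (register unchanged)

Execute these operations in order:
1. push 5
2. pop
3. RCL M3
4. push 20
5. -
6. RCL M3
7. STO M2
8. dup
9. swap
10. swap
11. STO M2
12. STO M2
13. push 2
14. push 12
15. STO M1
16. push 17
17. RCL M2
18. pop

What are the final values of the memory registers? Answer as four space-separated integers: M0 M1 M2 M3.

After op 1 (push 5): stack=[5] mem=[0,0,0,0]
After op 2 (pop): stack=[empty] mem=[0,0,0,0]
After op 3 (RCL M3): stack=[0] mem=[0,0,0,0]
After op 4 (push 20): stack=[0,20] mem=[0,0,0,0]
After op 5 (-): stack=[-20] mem=[0,0,0,0]
After op 6 (RCL M3): stack=[-20,0] mem=[0,0,0,0]
After op 7 (STO M2): stack=[-20] mem=[0,0,0,0]
After op 8 (dup): stack=[-20,-20] mem=[0,0,0,0]
After op 9 (swap): stack=[-20,-20] mem=[0,0,0,0]
After op 10 (swap): stack=[-20,-20] mem=[0,0,0,0]
After op 11 (STO M2): stack=[-20] mem=[0,0,-20,0]
After op 12 (STO M2): stack=[empty] mem=[0,0,-20,0]
After op 13 (push 2): stack=[2] mem=[0,0,-20,0]
After op 14 (push 12): stack=[2,12] mem=[0,0,-20,0]
After op 15 (STO M1): stack=[2] mem=[0,12,-20,0]
After op 16 (push 17): stack=[2,17] mem=[0,12,-20,0]
After op 17 (RCL M2): stack=[2,17,-20] mem=[0,12,-20,0]
After op 18 (pop): stack=[2,17] mem=[0,12,-20,0]

Answer: 0 12 -20 0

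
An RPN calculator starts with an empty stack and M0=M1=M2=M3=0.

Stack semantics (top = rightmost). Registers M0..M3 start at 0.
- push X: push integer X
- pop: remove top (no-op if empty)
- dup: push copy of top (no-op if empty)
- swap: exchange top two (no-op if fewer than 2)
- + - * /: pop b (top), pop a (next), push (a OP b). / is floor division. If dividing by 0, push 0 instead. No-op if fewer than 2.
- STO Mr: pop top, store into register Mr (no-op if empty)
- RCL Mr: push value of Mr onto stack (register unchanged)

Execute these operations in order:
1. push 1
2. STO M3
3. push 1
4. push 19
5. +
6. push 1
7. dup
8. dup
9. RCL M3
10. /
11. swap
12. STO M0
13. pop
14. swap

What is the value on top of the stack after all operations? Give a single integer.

After op 1 (push 1): stack=[1] mem=[0,0,0,0]
After op 2 (STO M3): stack=[empty] mem=[0,0,0,1]
After op 3 (push 1): stack=[1] mem=[0,0,0,1]
After op 4 (push 19): stack=[1,19] mem=[0,0,0,1]
After op 5 (+): stack=[20] mem=[0,0,0,1]
After op 6 (push 1): stack=[20,1] mem=[0,0,0,1]
After op 7 (dup): stack=[20,1,1] mem=[0,0,0,1]
After op 8 (dup): stack=[20,1,1,1] mem=[0,0,0,1]
After op 9 (RCL M3): stack=[20,1,1,1,1] mem=[0,0,0,1]
After op 10 (/): stack=[20,1,1,1] mem=[0,0,0,1]
After op 11 (swap): stack=[20,1,1,1] mem=[0,0,0,1]
After op 12 (STO M0): stack=[20,1,1] mem=[1,0,0,1]
After op 13 (pop): stack=[20,1] mem=[1,0,0,1]
After op 14 (swap): stack=[1,20] mem=[1,0,0,1]

Answer: 20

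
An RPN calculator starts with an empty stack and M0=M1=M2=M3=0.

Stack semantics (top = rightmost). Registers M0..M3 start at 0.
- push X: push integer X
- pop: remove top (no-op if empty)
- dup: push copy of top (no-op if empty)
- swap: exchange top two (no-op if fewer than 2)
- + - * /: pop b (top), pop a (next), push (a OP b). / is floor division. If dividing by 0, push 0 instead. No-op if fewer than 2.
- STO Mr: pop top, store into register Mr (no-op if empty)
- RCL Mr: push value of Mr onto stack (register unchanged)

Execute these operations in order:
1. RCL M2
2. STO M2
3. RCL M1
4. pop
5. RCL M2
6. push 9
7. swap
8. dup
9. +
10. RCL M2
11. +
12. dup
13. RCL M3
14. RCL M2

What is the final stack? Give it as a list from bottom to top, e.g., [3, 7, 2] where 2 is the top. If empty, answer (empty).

Answer: [9, 0, 0, 0, 0]

Derivation:
After op 1 (RCL M2): stack=[0] mem=[0,0,0,0]
After op 2 (STO M2): stack=[empty] mem=[0,0,0,0]
After op 3 (RCL M1): stack=[0] mem=[0,0,0,0]
After op 4 (pop): stack=[empty] mem=[0,0,0,0]
After op 5 (RCL M2): stack=[0] mem=[0,0,0,0]
After op 6 (push 9): stack=[0,9] mem=[0,0,0,0]
After op 7 (swap): stack=[9,0] mem=[0,0,0,0]
After op 8 (dup): stack=[9,0,0] mem=[0,0,0,0]
After op 9 (+): stack=[9,0] mem=[0,0,0,0]
After op 10 (RCL M2): stack=[9,0,0] mem=[0,0,0,0]
After op 11 (+): stack=[9,0] mem=[0,0,0,0]
After op 12 (dup): stack=[9,0,0] mem=[0,0,0,0]
After op 13 (RCL M3): stack=[9,0,0,0] mem=[0,0,0,0]
After op 14 (RCL M2): stack=[9,0,0,0,0] mem=[0,0,0,0]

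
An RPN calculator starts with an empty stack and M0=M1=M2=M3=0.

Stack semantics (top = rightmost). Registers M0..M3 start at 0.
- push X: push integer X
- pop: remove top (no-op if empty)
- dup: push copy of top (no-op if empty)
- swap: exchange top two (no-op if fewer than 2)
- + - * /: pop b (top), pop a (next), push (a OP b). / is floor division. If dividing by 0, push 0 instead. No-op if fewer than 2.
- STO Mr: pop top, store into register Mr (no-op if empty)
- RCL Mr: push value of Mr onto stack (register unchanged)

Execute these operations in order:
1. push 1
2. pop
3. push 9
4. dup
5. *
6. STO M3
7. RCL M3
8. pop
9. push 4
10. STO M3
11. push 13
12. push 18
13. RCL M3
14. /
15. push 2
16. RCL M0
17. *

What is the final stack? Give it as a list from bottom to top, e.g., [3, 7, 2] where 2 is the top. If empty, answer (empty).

After op 1 (push 1): stack=[1] mem=[0,0,0,0]
After op 2 (pop): stack=[empty] mem=[0,0,0,0]
After op 3 (push 9): stack=[9] mem=[0,0,0,0]
After op 4 (dup): stack=[9,9] mem=[0,0,0,0]
After op 5 (*): stack=[81] mem=[0,0,0,0]
After op 6 (STO M3): stack=[empty] mem=[0,0,0,81]
After op 7 (RCL M3): stack=[81] mem=[0,0,0,81]
After op 8 (pop): stack=[empty] mem=[0,0,0,81]
After op 9 (push 4): stack=[4] mem=[0,0,0,81]
After op 10 (STO M3): stack=[empty] mem=[0,0,0,4]
After op 11 (push 13): stack=[13] mem=[0,0,0,4]
After op 12 (push 18): stack=[13,18] mem=[0,0,0,4]
After op 13 (RCL M3): stack=[13,18,4] mem=[0,0,0,4]
After op 14 (/): stack=[13,4] mem=[0,0,0,4]
After op 15 (push 2): stack=[13,4,2] mem=[0,0,0,4]
After op 16 (RCL M0): stack=[13,4,2,0] mem=[0,0,0,4]
After op 17 (*): stack=[13,4,0] mem=[0,0,0,4]

Answer: [13, 4, 0]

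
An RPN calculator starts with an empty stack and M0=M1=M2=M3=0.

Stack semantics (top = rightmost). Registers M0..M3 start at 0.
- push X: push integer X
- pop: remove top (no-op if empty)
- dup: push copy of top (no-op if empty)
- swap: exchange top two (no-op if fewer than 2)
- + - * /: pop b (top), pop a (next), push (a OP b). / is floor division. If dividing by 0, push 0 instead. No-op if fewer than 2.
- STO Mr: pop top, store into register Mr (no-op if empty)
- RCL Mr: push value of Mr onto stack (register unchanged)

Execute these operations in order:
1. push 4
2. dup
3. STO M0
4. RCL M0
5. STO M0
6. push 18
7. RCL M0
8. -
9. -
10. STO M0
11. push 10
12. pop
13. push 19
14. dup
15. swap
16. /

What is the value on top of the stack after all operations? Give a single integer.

Answer: 1

Derivation:
After op 1 (push 4): stack=[4] mem=[0,0,0,0]
After op 2 (dup): stack=[4,4] mem=[0,0,0,0]
After op 3 (STO M0): stack=[4] mem=[4,0,0,0]
After op 4 (RCL M0): stack=[4,4] mem=[4,0,0,0]
After op 5 (STO M0): stack=[4] mem=[4,0,0,0]
After op 6 (push 18): stack=[4,18] mem=[4,0,0,0]
After op 7 (RCL M0): stack=[4,18,4] mem=[4,0,0,0]
After op 8 (-): stack=[4,14] mem=[4,0,0,0]
After op 9 (-): stack=[-10] mem=[4,0,0,0]
After op 10 (STO M0): stack=[empty] mem=[-10,0,0,0]
After op 11 (push 10): stack=[10] mem=[-10,0,0,0]
After op 12 (pop): stack=[empty] mem=[-10,0,0,0]
After op 13 (push 19): stack=[19] mem=[-10,0,0,0]
After op 14 (dup): stack=[19,19] mem=[-10,0,0,0]
After op 15 (swap): stack=[19,19] mem=[-10,0,0,0]
After op 16 (/): stack=[1] mem=[-10,0,0,0]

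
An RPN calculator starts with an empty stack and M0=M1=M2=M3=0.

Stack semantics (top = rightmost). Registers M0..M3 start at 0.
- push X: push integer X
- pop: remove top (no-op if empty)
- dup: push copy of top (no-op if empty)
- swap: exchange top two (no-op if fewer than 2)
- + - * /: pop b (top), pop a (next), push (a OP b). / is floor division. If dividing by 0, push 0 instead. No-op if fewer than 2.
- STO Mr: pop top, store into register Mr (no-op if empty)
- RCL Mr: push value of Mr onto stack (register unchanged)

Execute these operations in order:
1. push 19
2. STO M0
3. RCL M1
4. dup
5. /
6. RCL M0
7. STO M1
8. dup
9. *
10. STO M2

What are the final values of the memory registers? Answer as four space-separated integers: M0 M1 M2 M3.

After op 1 (push 19): stack=[19] mem=[0,0,0,0]
After op 2 (STO M0): stack=[empty] mem=[19,0,0,0]
After op 3 (RCL M1): stack=[0] mem=[19,0,0,0]
After op 4 (dup): stack=[0,0] mem=[19,0,0,0]
After op 5 (/): stack=[0] mem=[19,0,0,0]
After op 6 (RCL M0): stack=[0,19] mem=[19,0,0,0]
After op 7 (STO M1): stack=[0] mem=[19,19,0,0]
After op 8 (dup): stack=[0,0] mem=[19,19,0,0]
After op 9 (*): stack=[0] mem=[19,19,0,0]
After op 10 (STO M2): stack=[empty] mem=[19,19,0,0]

Answer: 19 19 0 0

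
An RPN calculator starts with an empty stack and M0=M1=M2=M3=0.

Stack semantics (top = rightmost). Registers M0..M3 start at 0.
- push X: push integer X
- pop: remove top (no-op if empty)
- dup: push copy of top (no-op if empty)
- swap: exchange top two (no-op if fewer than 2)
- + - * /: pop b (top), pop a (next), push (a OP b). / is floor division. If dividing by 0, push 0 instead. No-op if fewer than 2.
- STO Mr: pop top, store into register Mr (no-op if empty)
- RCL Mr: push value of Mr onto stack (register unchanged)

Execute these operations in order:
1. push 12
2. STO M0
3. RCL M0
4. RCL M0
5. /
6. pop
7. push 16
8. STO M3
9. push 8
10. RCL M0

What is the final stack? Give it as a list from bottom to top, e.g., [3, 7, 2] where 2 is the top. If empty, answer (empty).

After op 1 (push 12): stack=[12] mem=[0,0,0,0]
After op 2 (STO M0): stack=[empty] mem=[12,0,0,0]
After op 3 (RCL M0): stack=[12] mem=[12,0,0,0]
After op 4 (RCL M0): stack=[12,12] mem=[12,0,0,0]
After op 5 (/): stack=[1] mem=[12,0,0,0]
After op 6 (pop): stack=[empty] mem=[12,0,0,0]
After op 7 (push 16): stack=[16] mem=[12,0,0,0]
After op 8 (STO M3): stack=[empty] mem=[12,0,0,16]
After op 9 (push 8): stack=[8] mem=[12,0,0,16]
After op 10 (RCL M0): stack=[8,12] mem=[12,0,0,16]

Answer: [8, 12]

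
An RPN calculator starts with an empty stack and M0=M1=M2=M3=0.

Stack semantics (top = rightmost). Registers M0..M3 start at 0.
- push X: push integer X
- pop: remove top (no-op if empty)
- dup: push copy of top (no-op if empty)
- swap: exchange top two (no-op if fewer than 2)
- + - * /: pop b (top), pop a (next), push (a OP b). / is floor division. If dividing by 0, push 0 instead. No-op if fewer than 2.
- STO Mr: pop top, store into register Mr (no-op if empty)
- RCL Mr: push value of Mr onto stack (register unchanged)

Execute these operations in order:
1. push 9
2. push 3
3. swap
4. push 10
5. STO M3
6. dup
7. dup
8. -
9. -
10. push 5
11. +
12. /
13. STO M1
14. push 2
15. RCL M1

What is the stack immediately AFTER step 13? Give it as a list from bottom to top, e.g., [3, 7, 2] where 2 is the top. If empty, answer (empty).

After op 1 (push 9): stack=[9] mem=[0,0,0,0]
After op 2 (push 3): stack=[9,3] mem=[0,0,0,0]
After op 3 (swap): stack=[3,9] mem=[0,0,0,0]
After op 4 (push 10): stack=[3,9,10] mem=[0,0,0,0]
After op 5 (STO M3): stack=[3,9] mem=[0,0,0,10]
After op 6 (dup): stack=[3,9,9] mem=[0,0,0,10]
After op 7 (dup): stack=[3,9,9,9] mem=[0,0,0,10]
After op 8 (-): stack=[3,9,0] mem=[0,0,0,10]
After op 9 (-): stack=[3,9] mem=[0,0,0,10]
After op 10 (push 5): stack=[3,9,5] mem=[0,0,0,10]
After op 11 (+): stack=[3,14] mem=[0,0,0,10]
After op 12 (/): stack=[0] mem=[0,0,0,10]
After op 13 (STO M1): stack=[empty] mem=[0,0,0,10]

(empty)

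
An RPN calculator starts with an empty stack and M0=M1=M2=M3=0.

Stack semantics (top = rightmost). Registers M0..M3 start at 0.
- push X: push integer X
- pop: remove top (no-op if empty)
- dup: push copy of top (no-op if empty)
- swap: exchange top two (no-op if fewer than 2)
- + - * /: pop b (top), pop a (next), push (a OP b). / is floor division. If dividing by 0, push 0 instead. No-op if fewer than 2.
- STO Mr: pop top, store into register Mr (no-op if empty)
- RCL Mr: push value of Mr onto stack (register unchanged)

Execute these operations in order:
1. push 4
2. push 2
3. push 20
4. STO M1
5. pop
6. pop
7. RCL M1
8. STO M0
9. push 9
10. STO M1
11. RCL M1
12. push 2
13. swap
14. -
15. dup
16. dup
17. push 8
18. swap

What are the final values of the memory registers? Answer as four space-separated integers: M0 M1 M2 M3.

After op 1 (push 4): stack=[4] mem=[0,0,0,0]
After op 2 (push 2): stack=[4,2] mem=[0,0,0,0]
After op 3 (push 20): stack=[4,2,20] mem=[0,0,0,0]
After op 4 (STO M1): stack=[4,2] mem=[0,20,0,0]
After op 5 (pop): stack=[4] mem=[0,20,0,0]
After op 6 (pop): stack=[empty] mem=[0,20,0,0]
After op 7 (RCL M1): stack=[20] mem=[0,20,0,0]
After op 8 (STO M0): stack=[empty] mem=[20,20,0,0]
After op 9 (push 9): stack=[9] mem=[20,20,0,0]
After op 10 (STO M1): stack=[empty] mem=[20,9,0,0]
After op 11 (RCL M1): stack=[9] mem=[20,9,0,0]
After op 12 (push 2): stack=[9,2] mem=[20,9,0,0]
After op 13 (swap): stack=[2,9] mem=[20,9,0,0]
After op 14 (-): stack=[-7] mem=[20,9,0,0]
After op 15 (dup): stack=[-7,-7] mem=[20,9,0,0]
After op 16 (dup): stack=[-7,-7,-7] mem=[20,9,0,0]
After op 17 (push 8): stack=[-7,-7,-7,8] mem=[20,9,0,0]
After op 18 (swap): stack=[-7,-7,8,-7] mem=[20,9,0,0]

Answer: 20 9 0 0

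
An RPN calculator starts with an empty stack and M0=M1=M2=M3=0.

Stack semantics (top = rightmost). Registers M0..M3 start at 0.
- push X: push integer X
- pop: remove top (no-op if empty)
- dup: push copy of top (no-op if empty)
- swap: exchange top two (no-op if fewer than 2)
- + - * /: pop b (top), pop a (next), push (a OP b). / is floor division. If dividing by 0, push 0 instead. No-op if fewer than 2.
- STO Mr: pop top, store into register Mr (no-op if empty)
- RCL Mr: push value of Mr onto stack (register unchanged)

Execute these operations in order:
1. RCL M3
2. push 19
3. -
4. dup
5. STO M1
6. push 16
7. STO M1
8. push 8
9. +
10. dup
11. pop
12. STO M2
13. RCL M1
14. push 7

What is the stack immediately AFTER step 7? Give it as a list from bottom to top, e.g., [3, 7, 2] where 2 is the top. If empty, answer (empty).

After op 1 (RCL M3): stack=[0] mem=[0,0,0,0]
After op 2 (push 19): stack=[0,19] mem=[0,0,0,0]
After op 3 (-): stack=[-19] mem=[0,0,0,0]
After op 4 (dup): stack=[-19,-19] mem=[0,0,0,0]
After op 5 (STO M1): stack=[-19] mem=[0,-19,0,0]
After op 6 (push 16): stack=[-19,16] mem=[0,-19,0,0]
After op 7 (STO M1): stack=[-19] mem=[0,16,0,0]

[-19]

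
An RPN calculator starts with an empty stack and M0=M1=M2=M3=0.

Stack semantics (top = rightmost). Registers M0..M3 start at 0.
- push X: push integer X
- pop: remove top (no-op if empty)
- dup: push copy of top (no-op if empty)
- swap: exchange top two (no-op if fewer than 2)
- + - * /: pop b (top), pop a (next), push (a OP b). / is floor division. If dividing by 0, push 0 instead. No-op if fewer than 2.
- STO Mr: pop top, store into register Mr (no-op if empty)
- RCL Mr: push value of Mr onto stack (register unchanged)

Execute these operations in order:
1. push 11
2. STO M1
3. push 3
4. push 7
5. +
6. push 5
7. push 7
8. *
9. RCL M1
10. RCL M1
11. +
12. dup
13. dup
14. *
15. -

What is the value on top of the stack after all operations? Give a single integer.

Answer: -462

Derivation:
After op 1 (push 11): stack=[11] mem=[0,0,0,0]
After op 2 (STO M1): stack=[empty] mem=[0,11,0,0]
After op 3 (push 3): stack=[3] mem=[0,11,0,0]
After op 4 (push 7): stack=[3,7] mem=[0,11,0,0]
After op 5 (+): stack=[10] mem=[0,11,0,0]
After op 6 (push 5): stack=[10,5] mem=[0,11,0,0]
After op 7 (push 7): stack=[10,5,7] mem=[0,11,0,0]
After op 8 (*): stack=[10,35] mem=[0,11,0,0]
After op 9 (RCL M1): stack=[10,35,11] mem=[0,11,0,0]
After op 10 (RCL M1): stack=[10,35,11,11] mem=[0,11,0,0]
After op 11 (+): stack=[10,35,22] mem=[0,11,0,0]
After op 12 (dup): stack=[10,35,22,22] mem=[0,11,0,0]
After op 13 (dup): stack=[10,35,22,22,22] mem=[0,11,0,0]
After op 14 (*): stack=[10,35,22,484] mem=[0,11,0,0]
After op 15 (-): stack=[10,35,-462] mem=[0,11,0,0]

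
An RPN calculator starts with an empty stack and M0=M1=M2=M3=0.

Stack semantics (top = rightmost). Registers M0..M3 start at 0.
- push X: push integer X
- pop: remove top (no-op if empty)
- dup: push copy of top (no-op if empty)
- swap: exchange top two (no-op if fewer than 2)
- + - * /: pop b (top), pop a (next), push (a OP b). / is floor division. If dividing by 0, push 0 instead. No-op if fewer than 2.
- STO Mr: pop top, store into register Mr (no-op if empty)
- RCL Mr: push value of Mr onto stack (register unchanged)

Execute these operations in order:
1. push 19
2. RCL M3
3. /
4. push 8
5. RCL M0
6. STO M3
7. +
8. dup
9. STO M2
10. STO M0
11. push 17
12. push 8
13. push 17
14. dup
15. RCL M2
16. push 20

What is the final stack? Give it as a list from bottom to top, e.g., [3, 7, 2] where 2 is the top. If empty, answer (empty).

Answer: [17, 8, 17, 17, 8, 20]

Derivation:
After op 1 (push 19): stack=[19] mem=[0,0,0,0]
After op 2 (RCL M3): stack=[19,0] mem=[0,0,0,0]
After op 3 (/): stack=[0] mem=[0,0,0,0]
After op 4 (push 8): stack=[0,8] mem=[0,0,0,0]
After op 5 (RCL M0): stack=[0,8,0] mem=[0,0,0,0]
After op 6 (STO M3): stack=[0,8] mem=[0,0,0,0]
After op 7 (+): stack=[8] mem=[0,0,0,0]
After op 8 (dup): stack=[8,8] mem=[0,0,0,0]
After op 9 (STO M2): stack=[8] mem=[0,0,8,0]
After op 10 (STO M0): stack=[empty] mem=[8,0,8,0]
After op 11 (push 17): stack=[17] mem=[8,0,8,0]
After op 12 (push 8): stack=[17,8] mem=[8,0,8,0]
After op 13 (push 17): stack=[17,8,17] mem=[8,0,8,0]
After op 14 (dup): stack=[17,8,17,17] mem=[8,0,8,0]
After op 15 (RCL M2): stack=[17,8,17,17,8] mem=[8,0,8,0]
After op 16 (push 20): stack=[17,8,17,17,8,20] mem=[8,0,8,0]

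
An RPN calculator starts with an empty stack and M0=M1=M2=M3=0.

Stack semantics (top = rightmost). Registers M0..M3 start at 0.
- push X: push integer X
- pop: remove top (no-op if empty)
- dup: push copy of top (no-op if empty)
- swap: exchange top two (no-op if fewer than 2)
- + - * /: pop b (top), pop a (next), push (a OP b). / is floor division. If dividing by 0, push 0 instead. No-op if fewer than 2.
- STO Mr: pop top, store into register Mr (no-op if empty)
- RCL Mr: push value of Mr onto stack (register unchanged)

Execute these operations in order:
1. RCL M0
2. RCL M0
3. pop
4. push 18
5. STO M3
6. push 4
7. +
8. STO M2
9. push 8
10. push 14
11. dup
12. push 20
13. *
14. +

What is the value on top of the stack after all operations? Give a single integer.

After op 1 (RCL M0): stack=[0] mem=[0,0,0,0]
After op 2 (RCL M0): stack=[0,0] mem=[0,0,0,0]
After op 3 (pop): stack=[0] mem=[0,0,0,0]
After op 4 (push 18): stack=[0,18] mem=[0,0,0,0]
After op 5 (STO M3): stack=[0] mem=[0,0,0,18]
After op 6 (push 4): stack=[0,4] mem=[0,0,0,18]
After op 7 (+): stack=[4] mem=[0,0,0,18]
After op 8 (STO M2): stack=[empty] mem=[0,0,4,18]
After op 9 (push 8): stack=[8] mem=[0,0,4,18]
After op 10 (push 14): stack=[8,14] mem=[0,0,4,18]
After op 11 (dup): stack=[8,14,14] mem=[0,0,4,18]
After op 12 (push 20): stack=[8,14,14,20] mem=[0,0,4,18]
After op 13 (*): stack=[8,14,280] mem=[0,0,4,18]
After op 14 (+): stack=[8,294] mem=[0,0,4,18]

Answer: 294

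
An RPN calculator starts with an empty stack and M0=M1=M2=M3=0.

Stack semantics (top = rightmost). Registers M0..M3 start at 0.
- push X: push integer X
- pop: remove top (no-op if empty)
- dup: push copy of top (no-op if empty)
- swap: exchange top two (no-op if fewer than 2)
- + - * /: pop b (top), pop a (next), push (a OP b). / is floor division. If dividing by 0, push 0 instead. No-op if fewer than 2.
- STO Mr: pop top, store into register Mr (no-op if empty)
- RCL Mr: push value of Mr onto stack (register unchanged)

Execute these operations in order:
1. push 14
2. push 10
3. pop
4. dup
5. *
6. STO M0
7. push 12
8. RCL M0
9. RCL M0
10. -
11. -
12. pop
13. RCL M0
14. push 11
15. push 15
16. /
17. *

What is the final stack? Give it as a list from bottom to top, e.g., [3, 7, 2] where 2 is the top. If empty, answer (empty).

Answer: [0]

Derivation:
After op 1 (push 14): stack=[14] mem=[0,0,0,0]
After op 2 (push 10): stack=[14,10] mem=[0,0,0,0]
After op 3 (pop): stack=[14] mem=[0,0,0,0]
After op 4 (dup): stack=[14,14] mem=[0,0,0,0]
After op 5 (*): stack=[196] mem=[0,0,0,0]
After op 6 (STO M0): stack=[empty] mem=[196,0,0,0]
After op 7 (push 12): stack=[12] mem=[196,0,0,0]
After op 8 (RCL M0): stack=[12,196] mem=[196,0,0,0]
After op 9 (RCL M0): stack=[12,196,196] mem=[196,0,0,0]
After op 10 (-): stack=[12,0] mem=[196,0,0,0]
After op 11 (-): stack=[12] mem=[196,0,0,0]
After op 12 (pop): stack=[empty] mem=[196,0,0,0]
After op 13 (RCL M0): stack=[196] mem=[196,0,0,0]
After op 14 (push 11): stack=[196,11] mem=[196,0,0,0]
After op 15 (push 15): stack=[196,11,15] mem=[196,0,0,0]
After op 16 (/): stack=[196,0] mem=[196,0,0,0]
After op 17 (*): stack=[0] mem=[196,0,0,0]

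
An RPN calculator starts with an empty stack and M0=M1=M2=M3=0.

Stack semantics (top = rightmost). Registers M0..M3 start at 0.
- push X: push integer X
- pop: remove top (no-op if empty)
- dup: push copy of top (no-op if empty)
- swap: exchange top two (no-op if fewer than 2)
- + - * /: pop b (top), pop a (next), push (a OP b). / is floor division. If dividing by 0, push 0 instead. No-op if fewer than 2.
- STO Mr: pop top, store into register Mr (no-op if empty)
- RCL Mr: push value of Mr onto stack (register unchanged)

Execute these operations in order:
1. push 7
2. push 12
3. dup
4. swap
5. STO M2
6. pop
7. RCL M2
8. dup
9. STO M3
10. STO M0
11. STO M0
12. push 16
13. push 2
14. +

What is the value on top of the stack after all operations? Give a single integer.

After op 1 (push 7): stack=[7] mem=[0,0,0,0]
After op 2 (push 12): stack=[7,12] mem=[0,0,0,0]
After op 3 (dup): stack=[7,12,12] mem=[0,0,0,0]
After op 4 (swap): stack=[7,12,12] mem=[0,0,0,0]
After op 5 (STO M2): stack=[7,12] mem=[0,0,12,0]
After op 6 (pop): stack=[7] mem=[0,0,12,0]
After op 7 (RCL M2): stack=[7,12] mem=[0,0,12,0]
After op 8 (dup): stack=[7,12,12] mem=[0,0,12,0]
After op 9 (STO M3): stack=[7,12] mem=[0,0,12,12]
After op 10 (STO M0): stack=[7] mem=[12,0,12,12]
After op 11 (STO M0): stack=[empty] mem=[7,0,12,12]
After op 12 (push 16): stack=[16] mem=[7,0,12,12]
After op 13 (push 2): stack=[16,2] mem=[7,0,12,12]
After op 14 (+): stack=[18] mem=[7,0,12,12]

Answer: 18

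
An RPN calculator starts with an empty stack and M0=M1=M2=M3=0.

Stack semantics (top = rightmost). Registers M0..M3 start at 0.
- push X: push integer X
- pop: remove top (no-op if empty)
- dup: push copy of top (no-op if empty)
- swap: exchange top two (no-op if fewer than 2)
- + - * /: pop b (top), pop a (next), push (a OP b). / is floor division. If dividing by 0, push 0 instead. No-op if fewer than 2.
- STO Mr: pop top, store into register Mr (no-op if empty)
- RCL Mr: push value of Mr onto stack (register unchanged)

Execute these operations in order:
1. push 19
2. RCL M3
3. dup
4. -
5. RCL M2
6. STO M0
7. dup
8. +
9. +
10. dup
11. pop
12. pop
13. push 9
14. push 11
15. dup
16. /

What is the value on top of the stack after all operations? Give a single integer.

After op 1 (push 19): stack=[19] mem=[0,0,0,0]
After op 2 (RCL M3): stack=[19,0] mem=[0,0,0,0]
After op 3 (dup): stack=[19,0,0] mem=[0,0,0,0]
After op 4 (-): stack=[19,0] mem=[0,0,0,0]
After op 5 (RCL M2): stack=[19,0,0] mem=[0,0,0,0]
After op 6 (STO M0): stack=[19,0] mem=[0,0,0,0]
After op 7 (dup): stack=[19,0,0] mem=[0,0,0,0]
After op 8 (+): stack=[19,0] mem=[0,0,0,0]
After op 9 (+): stack=[19] mem=[0,0,0,0]
After op 10 (dup): stack=[19,19] mem=[0,0,0,0]
After op 11 (pop): stack=[19] mem=[0,0,0,0]
After op 12 (pop): stack=[empty] mem=[0,0,0,0]
After op 13 (push 9): stack=[9] mem=[0,0,0,0]
After op 14 (push 11): stack=[9,11] mem=[0,0,0,0]
After op 15 (dup): stack=[9,11,11] mem=[0,0,0,0]
After op 16 (/): stack=[9,1] mem=[0,0,0,0]

Answer: 1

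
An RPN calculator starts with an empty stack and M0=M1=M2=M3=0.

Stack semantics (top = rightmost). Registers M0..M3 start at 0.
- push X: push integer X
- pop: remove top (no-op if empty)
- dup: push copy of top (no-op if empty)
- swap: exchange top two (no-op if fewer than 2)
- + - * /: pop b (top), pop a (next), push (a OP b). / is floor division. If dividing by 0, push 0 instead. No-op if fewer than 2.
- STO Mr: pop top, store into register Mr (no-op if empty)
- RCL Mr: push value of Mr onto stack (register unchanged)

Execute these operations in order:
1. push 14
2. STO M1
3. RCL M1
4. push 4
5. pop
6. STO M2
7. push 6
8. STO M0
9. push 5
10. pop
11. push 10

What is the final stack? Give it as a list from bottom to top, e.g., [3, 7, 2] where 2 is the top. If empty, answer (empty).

After op 1 (push 14): stack=[14] mem=[0,0,0,0]
After op 2 (STO M1): stack=[empty] mem=[0,14,0,0]
After op 3 (RCL M1): stack=[14] mem=[0,14,0,0]
After op 4 (push 4): stack=[14,4] mem=[0,14,0,0]
After op 5 (pop): stack=[14] mem=[0,14,0,0]
After op 6 (STO M2): stack=[empty] mem=[0,14,14,0]
After op 7 (push 6): stack=[6] mem=[0,14,14,0]
After op 8 (STO M0): stack=[empty] mem=[6,14,14,0]
After op 9 (push 5): stack=[5] mem=[6,14,14,0]
After op 10 (pop): stack=[empty] mem=[6,14,14,0]
After op 11 (push 10): stack=[10] mem=[6,14,14,0]

Answer: [10]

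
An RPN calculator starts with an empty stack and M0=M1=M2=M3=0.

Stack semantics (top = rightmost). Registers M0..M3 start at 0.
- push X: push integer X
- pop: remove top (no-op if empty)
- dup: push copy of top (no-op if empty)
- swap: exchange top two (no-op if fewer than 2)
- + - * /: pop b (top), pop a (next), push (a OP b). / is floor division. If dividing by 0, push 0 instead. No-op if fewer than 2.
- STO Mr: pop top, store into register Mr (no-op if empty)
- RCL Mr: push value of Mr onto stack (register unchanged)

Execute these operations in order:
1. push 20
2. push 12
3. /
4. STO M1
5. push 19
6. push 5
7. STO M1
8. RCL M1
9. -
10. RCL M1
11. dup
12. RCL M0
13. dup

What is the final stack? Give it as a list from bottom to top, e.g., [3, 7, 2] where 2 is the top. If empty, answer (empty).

After op 1 (push 20): stack=[20] mem=[0,0,0,0]
After op 2 (push 12): stack=[20,12] mem=[0,0,0,0]
After op 3 (/): stack=[1] mem=[0,0,0,0]
After op 4 (STO M1): stack=[empty] mem=[0,1,0,0]
After op 5 (push 19): stack=[19] mem=[0,1,0,0]
After op 6 (push 5): stack=[19,5] mem=[0,1,0,0]
After op 7 (STO M1): stack=[19] mem=[0,5,0,0]
After op 8 (RCL M1): stack=[19,5] mem=[0,5,0,0]
After op 9 (-): stack=[14] mem=[0,5,0,0]
After op 10 (RCL M1): stack=[14,5] mem=[0,5,0,0]
After op 11 (dup): stack=[14,5,5] mem=[0,5,0,0]
After op 12 (RCL M0): stack=[14,5,5,0] mem=[0,5,0,0]
After op 13 (dup): stack=[14,5,5,0,0] mem=[0,5,0,0]

Answer: [14, 5, 5, 0, 0]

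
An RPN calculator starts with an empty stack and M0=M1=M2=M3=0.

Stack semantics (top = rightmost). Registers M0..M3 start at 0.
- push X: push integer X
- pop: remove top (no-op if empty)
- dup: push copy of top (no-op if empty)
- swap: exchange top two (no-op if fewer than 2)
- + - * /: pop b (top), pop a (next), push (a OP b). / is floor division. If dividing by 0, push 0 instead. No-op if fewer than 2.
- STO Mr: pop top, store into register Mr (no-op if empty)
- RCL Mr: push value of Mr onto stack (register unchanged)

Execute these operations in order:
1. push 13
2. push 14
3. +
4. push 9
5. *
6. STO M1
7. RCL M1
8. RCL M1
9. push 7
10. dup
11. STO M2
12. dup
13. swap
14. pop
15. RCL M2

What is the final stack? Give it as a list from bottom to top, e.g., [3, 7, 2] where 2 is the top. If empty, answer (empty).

Answer: [243, 243, 7, 7]

Derivation:
After op 1 (push 13): stack=[13] mem=[0,0,0,0]
After op 2 (push 14): stack=[13,14] mem=[0,0,0,0]
After op 3 (+): stack=[27] mem=[0,0,0,0]
After op 4 (push 9): stack=[27,9] mem=[0,0,0,0]
After op 5 (*): stack=[243] mem=[0,0,0,0]
After op 6 (STO M1): stack=[empty] mem=[0,243,0,0]
After op 7 (RCL M1): stack=[243] mem=[0,243,0,0]
After op 8 (RCL M1): stack=[243,243] mem=[0,243,0,0]
After op 9 (push 7): stack=[243,243,7] mem=[0,243,0,0]
After op 10 (dup): stack=[243,243,7,7] mem=[0,243,0,0]
After op 11 (STO M2): stack=[243,243,7] mem=[0,243,7,0]
After op 12 (dup): stack=[243,243,7,7] mem=[0,243,7,0]
After op 13 (swap): stack=[243,243,7,7] mem=[0,243,7,0]
After op 14 (pop): stack=[243,243,7] mem=[0,243,7,0]
After op 15 (RCL M2): stack=[243,243,7,7] mem=[0,243,7,0]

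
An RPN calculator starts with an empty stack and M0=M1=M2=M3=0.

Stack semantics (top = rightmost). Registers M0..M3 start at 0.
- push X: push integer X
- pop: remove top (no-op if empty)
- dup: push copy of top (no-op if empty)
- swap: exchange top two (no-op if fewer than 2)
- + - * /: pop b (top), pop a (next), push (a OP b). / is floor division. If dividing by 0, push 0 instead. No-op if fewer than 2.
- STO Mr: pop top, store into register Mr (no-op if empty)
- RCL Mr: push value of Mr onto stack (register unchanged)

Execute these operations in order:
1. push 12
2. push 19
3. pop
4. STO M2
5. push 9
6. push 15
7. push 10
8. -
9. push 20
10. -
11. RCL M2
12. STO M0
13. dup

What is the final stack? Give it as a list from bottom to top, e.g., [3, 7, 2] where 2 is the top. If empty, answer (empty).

After op 1 (push 12): stack=[12] mem=[0,0,0,0]
After op 2 (push 19): stack=[12,19] mem=[0,0,0,0]
After op 3 (pop): stack=[12] mem=[0,0,0,0]
After op 4 (STO M2): stack=[empty] mem=[0,0,12,0]
After op 5 (push 9): stack=[9] mem=[0,0,12,0]
After op 6 (push 15): stack=[9,15] mem=[0,0,12,0]
After op 7 (push 10): stack=[9,15,10] mem=[0,0,12,0]
After op 8 (-): stack=[9,5] mem=[0,0,12,0]
After op 9 (push 20): stack=[9,5,20] mem=[0,0,12,0]
After op 10 (-): stack=[9,-15] mem=[0,0,12,0]
After op 11 (RCL M2): stack=[9,-15,12] mem=[0,0,12,0]
After op 12 (STO M0): stack=[9,-15] mem=[12,0,12,0]
After op 13 (dup): stack=[9,-15,-15] mem=[12,0,12,0]

Answer: [9, -15, -15]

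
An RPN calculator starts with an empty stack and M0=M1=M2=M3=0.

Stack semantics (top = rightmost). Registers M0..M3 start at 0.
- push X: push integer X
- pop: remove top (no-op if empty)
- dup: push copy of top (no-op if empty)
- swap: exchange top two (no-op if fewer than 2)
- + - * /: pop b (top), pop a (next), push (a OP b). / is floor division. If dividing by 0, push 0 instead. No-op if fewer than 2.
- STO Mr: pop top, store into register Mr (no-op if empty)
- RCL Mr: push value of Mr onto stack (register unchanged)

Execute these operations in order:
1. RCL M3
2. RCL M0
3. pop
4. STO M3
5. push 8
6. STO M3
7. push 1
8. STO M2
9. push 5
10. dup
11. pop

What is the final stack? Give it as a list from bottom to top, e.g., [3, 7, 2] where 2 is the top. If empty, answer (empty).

Answer: [5]

Derivation:
After op 1 (RCL M3): stack=[0] mem=[0,0,0,0]
After op 2 (RCL M0): stack=[0,0] mem=[0,0,0,0]
After op 3 (pop): stack=[0] mem=[0,0,0,0]
After op 4 (STO M3): stack=[empty] mem=[0,0,0,0]
After op 5 (push 8): stack=[8] mem=[0,0,0,0]
After op 6 (STO M3): stack=[empty] mem=[0,0,0,8]
After op 7 (push 1): stack=[1] mem=[0,0,0,8]
After op 8 (STO M2): stack=[empty] mem=[0,0,1,8]
After op 9 (push 5): stack=[5] mem=[0,0,1,8]
After op 10 (dup): stack=[5,5] mem=[0,0,1,8]
After op 11 (pop): stack=[5] mem=[0,0,1,8]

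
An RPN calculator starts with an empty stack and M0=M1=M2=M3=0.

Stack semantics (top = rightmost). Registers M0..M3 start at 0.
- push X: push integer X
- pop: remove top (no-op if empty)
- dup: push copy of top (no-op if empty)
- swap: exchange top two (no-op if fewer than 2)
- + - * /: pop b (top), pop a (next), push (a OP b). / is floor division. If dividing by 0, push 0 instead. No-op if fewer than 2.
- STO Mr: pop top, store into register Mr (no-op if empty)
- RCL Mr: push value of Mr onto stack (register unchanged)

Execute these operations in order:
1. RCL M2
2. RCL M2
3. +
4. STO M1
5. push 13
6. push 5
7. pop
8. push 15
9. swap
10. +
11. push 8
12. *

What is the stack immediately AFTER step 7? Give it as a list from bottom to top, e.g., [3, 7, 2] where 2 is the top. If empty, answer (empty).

After op 1 (RCL M2): stack=[0] mem=[0,0,0,0]
After op 2 (RCL M2): stack=[0,0] mem=[0,0,0,0]
After op 3 (+): stack=[0] mem=[0,0,0,0]
After op 4 (STO M1): stack=[empty] mem=[0,0,0,0]
After op 5 (push 13): stack=[13] mem=[0,0,0,0]
After op 6 (push 5): stack=[13,5] mem=[0,0,0,0]
After op 7 (pop): stack=[13] mem=[0,0,0,0]

[13]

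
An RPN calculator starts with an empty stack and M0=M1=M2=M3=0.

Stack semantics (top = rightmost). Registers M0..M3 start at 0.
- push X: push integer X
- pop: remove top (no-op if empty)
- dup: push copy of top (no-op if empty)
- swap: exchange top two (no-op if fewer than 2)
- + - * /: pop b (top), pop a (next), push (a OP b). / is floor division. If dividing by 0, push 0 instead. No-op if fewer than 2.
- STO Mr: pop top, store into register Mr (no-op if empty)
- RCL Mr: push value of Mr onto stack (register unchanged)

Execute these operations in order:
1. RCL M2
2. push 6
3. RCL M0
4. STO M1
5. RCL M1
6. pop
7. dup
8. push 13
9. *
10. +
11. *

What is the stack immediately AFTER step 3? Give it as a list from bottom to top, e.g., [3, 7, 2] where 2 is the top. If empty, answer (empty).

After op 1 (RCL M2): stack=[0] mem=[0,0,0,0]
After op 2 (push 6): stack=[0,6] mem=[0,0,0,0]
After op 3 (RCL M0): stack=[0,6,0] mem=[0,0,0,0]

[0, 6, 0]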